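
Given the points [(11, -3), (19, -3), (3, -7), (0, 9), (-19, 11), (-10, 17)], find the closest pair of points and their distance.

Computing all pairwise distances among 6 points:

d((11, -3), (19, -3)) = 8.0 <-- minimum
d((11, -3), (3, -7)) = 8.9443
d((11, -3), (0, 9)) = 16.2788
d((11, -3), (-19, 11)) = 33.1059
d((11, -3), (-10, 17)) = 29.0
d((19, -3), (3, -7)) = 16.4924
d((19, -3), (0, 9)) = 22.4722
d((19, -3), (-19, 11)) = 40.4969
d((19, -3), (-10, 17)) = 35.2278
d((3, -7), (0, 9)) = 16.2788
d((3, -7), (-19, 11)) = 28.4253
d((3, -7), (-10, 17)) = 27.2947
d((0, 9), (-19, 11)) = 19.105
d((0, 9), (-10, 17)) = 12.8062
d((-19, 11), (-10, 17)) = 10.8167

Closest pair: (11, -3) and (19, -3) with distance 8.0

The closest pair is (11, -3) and (19, -3) with Euclidean distance 8.0. For 6 points, brute-force pairwise comparison is shown above. For large n, the divide-and-conquer algorithm (sort by x, recurse on halves, check the dividing strip) achieves O(n log n).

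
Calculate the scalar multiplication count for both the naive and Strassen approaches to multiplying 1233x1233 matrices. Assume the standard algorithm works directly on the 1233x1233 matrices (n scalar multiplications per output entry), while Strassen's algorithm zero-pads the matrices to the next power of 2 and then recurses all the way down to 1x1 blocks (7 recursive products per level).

Matrix multiplication for 1233x1233 matrices:

Strassen's algorithm requires power-of-2 dimensions. Pad 1233x1233 to 2048x2048 (next power of 2).

Standard algorithm: 1233^3 = 1874516337 multiplications
Strassen's algorithm: 7^(log2(2048)) = 7^11 = 1977326743 multiplications
Difference: 1874516337 - 1977326743 = -102810406 (Strassen uses MORE here due to padding overhead — for small or just-over-power-of-2 n, padding can outweigh the per-level savings)

Standard: 1874516337 multiplications (1233^3). Strassen: 1977326743 multiplications (7^11, after padding to 2048x2048). Strassen reduces 8 recursive multiplications to 7 at each level.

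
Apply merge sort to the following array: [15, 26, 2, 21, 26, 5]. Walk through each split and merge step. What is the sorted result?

Merge sort trace:

Split: [15, 26, 2, 21, 26, 5] -> [15, 26, 2] and [21, 26, 5]
  Split: [15, 26, 2] -> [15] and [26, 2]
    Split: [26, 2] -> [26] and [2]
    Merge: [26] + [2] -> [2, 26]
  Merge: [15] + [2, 26] -> [2, 15, 26]
  Split: [21, 26, 5] -> [21] and [26, 5]
    Split: [26, 5] -> [26] and [5]
    Merge: [26] + [5] -> [5, 26]
  Merge: [21] + [5, 26] -> [5, 21, 26]
Merge: [2, 15, 26] + [5, 21, 26] -> [2, 5, 15, 21, 26, 26]

Final sorted array: [2, 5, 15, 21, 26, 26]

The merge sort proceeds by recursively splitting the array and merging sorted halves.
After all merges, the sorted array is [2, 5, 15, 21, 26, 26].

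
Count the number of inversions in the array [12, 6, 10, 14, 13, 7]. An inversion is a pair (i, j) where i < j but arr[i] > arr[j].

Finding inversions in [12, 6, 10, 14, 13, 7]:

(0, 1): arr[0]=12 > arr[1]=6
(0, 2): arr[0]=12 > arr[2]=10
(0, 5): arr[0]=12 > arr[5]=7
(2, 5): arr[2]=10 > arr[5]=7
(3, 4): arr[3]=14 > arr[4]=13
(3, 5): arr[3]=14 > arr[5]=7
(4, 5): arr[4]=13 > arr[5]=7

Total inversions: 7

The array has 7 inversion(s): (0,1), (0,2), (0,5), (2,5), (3,4), (3,5), (4,5). Each pair (i,j) satisfies i < j and arr[i] > arr[j].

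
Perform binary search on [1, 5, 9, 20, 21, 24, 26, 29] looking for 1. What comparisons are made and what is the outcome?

Binary search for 1 in [1, 5, 9, 20, 21, 24, 26, 29]:

lo=0, hi=7, mid=3, arr[mid]=20 -> 20 > 1, search left half
lo=0, hi=2, mid=1, arr[mid]=5 -> 5 > 1, search left half
lo=0, hi=0, mid=0, arr[mid]=1 -> Found target at index 0!

Binary search finds 1 at index 0 after 3 comparisons. The search repeatedly halves the search space by comparing with the middle element.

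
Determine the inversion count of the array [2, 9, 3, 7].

Finding inversions in [2, 9, 3, 7]:

(1, 2): arr[1]=9 > arr[2]=3
(1, 3): arr[1]=9 > arr[3]=7

Total inversions: 2

The array has 2 inversion(s): (1,2), (1,3). Each pair (i,j) satisfies i < j and arr[i] > arr[j].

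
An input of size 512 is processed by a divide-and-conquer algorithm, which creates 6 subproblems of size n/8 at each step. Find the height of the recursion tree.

For divide and conquer with division factor 8:

Problem sizes at each level:
Level 0: 512
Level 1: 64
Level 2: 8
Level 3: 1

The root is level 0 and the size-1 base case is level 3 (the tree spans levels 0 through 3, i.e. 4 levels counting the root), so the depth is the number of divisions: log_8(512) = 3

The recursion tree depth is log_8(512) = 3. At each level, the problem size is divided by 8, so it takes 3 divisions to reduce to a base case of size 1. The algorithm makes 6 recursive calls at each level.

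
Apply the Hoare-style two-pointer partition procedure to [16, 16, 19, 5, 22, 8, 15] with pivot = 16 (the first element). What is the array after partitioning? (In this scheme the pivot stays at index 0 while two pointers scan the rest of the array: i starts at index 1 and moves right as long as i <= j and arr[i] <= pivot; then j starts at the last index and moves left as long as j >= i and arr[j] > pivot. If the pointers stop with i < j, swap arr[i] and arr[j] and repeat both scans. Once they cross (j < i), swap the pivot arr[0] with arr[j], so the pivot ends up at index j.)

Hoare-style two-pointer partition with pivot = 16:

Initial array: [16, 16, 19, 5, 22, 8, 15]

Pointers start at i = 1, j = 6.
i stops at index 2 (arr[2]=19 > 16), j stops at index 6 (arr[6]=15 <= 16): swap arr[2] and arr[6], array becomes [16, 16, 15, 5, 22, 8, 19]
i stops at index 4 (arr[4]=22 > 16), j stops at index 5 (arr[5]=8 <= 16): swap arr[4] and arr[5], array becomes [16, 16, 15, 5, 8, 22, 19]
i ends at 5, j ends at 4: the pointers have crossed (j < i), so scanning stops.

Swap pivot arr[0] with arr[4] to place pivot at position 4: [8, 16, 15, 5, 16, 22, 19]
Pivot position: 4

After partitioning with pivot 16, the array becomes [8, 16, 15, 5, 16, 22, 19]. The pivot is placed at index 4. All elements to the left of the pivot are <= 16, and all elements to the right are > 16.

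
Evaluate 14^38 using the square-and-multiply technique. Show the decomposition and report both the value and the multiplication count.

Computing 14^38 by squaring (build up from 14^1; each line after the first costs one multiplication):

14^1 = 14
14^2 = (14^1)^2 = 14^2 = 196
14^4 = (14^2)^2 = 196^2 = 38416
14^8 = (14^4)^2 = 38416^2 = 1475789056
14^9 = 14 * 14^8 = 14 * 1475789056 = 20661046784
14^18 = (14^9)^2 = 20661046784^2 = 426878854210636742656
14^19 = 14 * 14^18 = 14 * 426878854210636742656 = 5976303958948914397184
14^38 = (14^19)^2 = 5976303958948914397184^2 = 35716209009748467500288285041727074107129856

Result: 35716209009748467500288285041727074107129856
Multiplications needed: 7 (7 lines after 14^1)

14^38 = 35716209009748467500288285041727074107129856. Using exponentiation by squaring, this requires 7 multiplications. The key idea: if the exponent is even, square the half-power; if odd, multiply by the base once.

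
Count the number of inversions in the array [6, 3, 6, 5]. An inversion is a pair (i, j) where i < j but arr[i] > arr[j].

Finding inversions in [6, 3, 6, 5]:

(0, 1): arr[0]=6 > arr[1]=3
(0, 3): arr[0]=6 > arr[3]=5
(2, 3): arr[2]=6 > arr[3]=5

Total inversions: 3

The array has 3 inversion(s): (0,1), (0,3), (2,3). Each pair (i,j) satisfies i < j and arr[i] > arr[j].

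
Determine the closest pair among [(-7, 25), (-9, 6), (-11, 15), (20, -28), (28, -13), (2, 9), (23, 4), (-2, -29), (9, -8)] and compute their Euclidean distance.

Computing all pairwise distances among 9 points:

d((-7, 25), (-9, 6)) = 19.105
d((-7, 25), (-11, 15)) = 10.7703
d((-7, 25), (20, -28)) = 59.4811
d((-7, 25), (28, -13)) = 51.6624
d((-7, 25), (2, 9)) = 18.3576
d((-7, 25), (23, 4)) = 36.6197
d((-7, 25), (-2, -29)) = 54.231
d((-7, 25), (9, -8)) = 36.6742
d((-9, 6), (-11, 15)) = 9.2195 <-- minimum
d((-9, 6), (20, -28)) = 44.6878
d((-9, 6), (28, -13)) = 41.5933
d((-9, 6), (2, 9)) = 11.4018
d((-9, 6), (23, 4)) = 32.0624
d((-9, 6), (-2, -29)) = 35.6931
d((-9, 6), (9, -8)) = 22.8035
d((-11, 15), (20, -28)) = 53.0094
d((-11, 15), (28, -13)) = 48.0104
d((-11, 15), (2, 9)) = 14.3178
d((-11, 15), (23, 4)) = 35.7351
d((-11, 15), (-2, -29)) = 44.911
d((-11, 15), (9, -8)) = 30.4795
d((20, -28), (28, -13)) = 17.0
d((20, -28), (2, 9)) = 41.1461
d((20, -28), (23, 4)) = 32.1403
d((20, -28), (-2, -29)) = 22.0227
d((20, -28), (9, -8)) = 22.8254
d((28, -13), (2, 9)) = 34.0588
d((28, -13), (23, 4)) = 17.72
d((28, -13), (-2, -29)) = 34.0
d((28, -13), (9, -8)) = 19.6469
d((2, 9), (23, 4)) = 21.587
d((2, 9), (-2, -29)) = 38.2099
d((2, 9), (9, -8)) = 18.3848
d((23, 4), (-2, -29)) = 41.4005
d((23, 4), (9, -8)) = 18.4391
d((-2, -29), (9, -8)) = 23.7065

Closest pair: (-9, 6) and (-11, 15) with distance 9.2195

The closest pair is (-9, 6) and (-11, 15) with Euclidean distance 9.2195. For 9 points, brute-force pairwise comparison is shown above. For large n, the divide-and-conquer algorithm (sort by x, recurse on halves, check the dividing strip) achieves O(n log n).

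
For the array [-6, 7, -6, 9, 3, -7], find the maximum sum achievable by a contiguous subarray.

Using Kadane's algorithm on [-6, 7, -6, 9, 3, -7]:

Scanning through the array:
Position 1 (value 7): max_ending_here = 7, max_so_far = 7
Position 2 (value -6): max_ending_here = 1, max_so_far = 7
Position 3 (value 9): max_ending_here = 10, max_so_far = 10
Position 4 (value 3): max_ending_here = 13, max_so_far = 13
Position 5 (value -7): max_ending_here = 6, max_so_far = 13

Maximum subarray: [7, -6, 9, 3]
Maximum sum: 13

The maximum subarray is [7, -6, 9, 3] with sum 13. This subarray runs from index 1 to index 4.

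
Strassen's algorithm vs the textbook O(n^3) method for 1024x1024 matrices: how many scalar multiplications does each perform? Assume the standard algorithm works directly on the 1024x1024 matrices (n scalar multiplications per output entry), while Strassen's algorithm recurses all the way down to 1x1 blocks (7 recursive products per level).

Matrix multiplication for 1024x1024 matrices:

Standard algorithm: 1024^3 = 1073741824 multiplications
Strassen's algorithm: 7^(log2(1024)) = 7^10 = 282475249 multiplications
Savings: 1073741824 - 282475249 = 791266575 multiplications

Standard: 1073741824 multiplications (1024^3). Strassen: 282475249 multiplications (7^10). Strassen reduces 8 recursive multiplications to 7 at each level.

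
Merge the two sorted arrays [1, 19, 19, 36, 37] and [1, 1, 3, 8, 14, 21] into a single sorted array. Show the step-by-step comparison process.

Merging process:

Compare 1 vs 1: take 1 from left. Merged: [1]
Compare 19 vs 1: take 1 from right. Merged: [1, 1]
Compare 19 vs 1: take 1 from right. Merged: [1, 1, 1]
Compare 19 vs 3: take 3 from right. Merged: [1, 1, 1, 3]
Compare 19 vs 8: take 8 from right. Merged: [1, 1, 1, 3, 8]
Compare 19 vs 14: take 14 from right. Merged: [1, 1, 1, 3, 8, 14]
Compare 19 vs 21: take 19 from left. Merged: [1, 1, 1, 3, 8, 14, 19]
Compare 19 vs 21: take 19 from left. Merged: [1, 1, 1, 3, 8, 14, 19, 19]
Compare 36 vs 21: take 21 from right. Merged: [1, 1, 1, 3, 8, 14, 19, 19, 21]
Append remaining from left: [36, 37]. Merged: [1, 1, 1, 3, 8, 14, 19, 19, 21, 36, 37]

Final merged array: [1, 1, 1, 3, 8, 14, 19, 19, 21, 36, 37]
Total comparisons: 9

The merged array is [1, 1, 1, 3, 8, 14, 19, 19, 21, 36, 37], requiring 9 comparisons. The merge step runs in O(n) time where n is the total number of elements.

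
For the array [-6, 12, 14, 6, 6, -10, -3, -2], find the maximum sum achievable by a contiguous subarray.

Using Kadane's algorithm on [-6, 12, 14, 6, 6, -10, -3, -2]:

Scanning through the array:
Position 1 (value 12): max_ending_here = 12, max_so_far = 12
Position 2 (value 14): max_ending_here = 26, max_so_far = 26
Position 3 (value 6): max_ending_here = 32, max_so_far = 32
Position 4 (value 6): max_ending_here = 38, max_so_far = 38
Position 5 (value -10): max_ending_here = 28, max_so_far = 38
Position 6 (value -3): max_ending_here = 25, max_so_far = 38
Position 7 (value -2): max_ending_here = 23, max_so_far = 38

Maximum subarray: [12, 14, 6, 6]
Maximum sum: 38

The maximum subarray is [12, 14, 6, 6] with sum 38. This subarray runs from index 1 to index 4.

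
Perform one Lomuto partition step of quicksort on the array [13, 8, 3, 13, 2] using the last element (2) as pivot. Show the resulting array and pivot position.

Lomuto partition with pivot = 2:

Initial array: [13, 8, 3, 13, 2]

arr[0]=13 > 2: no swap
arr[1]=8 > 2: no swap
arr[2]=3 > 2: no swap
arr[3]=13 > 2: no swap

Place pivot at position 0: [2, 8, 3, 13, 13]
Pivot position: 0

After partitioning with pivot 2, the array becomes [2, 8, 3, 13, 13]. The pivot is placed at index 0. All elements to the left of the pivot are <= 2, and all elements to the right are > 2.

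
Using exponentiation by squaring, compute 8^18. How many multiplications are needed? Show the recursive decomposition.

Computing 8^18 by squaring (build up from 8^1; each line after the first costs one multiplication):

8^1 = 8
8^2 = (8^1)^2 = 8^2 = 64
8^4 = (8^2)^2 = 64^2 = 4096
8^8 = (8^4)^2 = 4096^2 = 16777216
8^9 = 8 * 8^8 = 8 * 16777216 = 134217728
8^18 = (8^9)^2 = 134217728^2 = 18014398509481984

Result: 18014398509481984
Multiplications needed: 5 (5 lines after 8^1)

8^18 = 18014398509481984. Using exponentiation by squaring, this requires 5 multiplications. The key idea: if the exponent is even, square the half-power; if odd, multiply by the base once.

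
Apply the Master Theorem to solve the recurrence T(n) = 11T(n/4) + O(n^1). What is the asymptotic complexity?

Master Theorem for T(n) = 11T(n/4) + O(n^1):

a = 11, b = 4, c = 1
log_b(a) = log_4(11) = 1.7297

Case 1: c = 1 < log_4(11) = 1.7297
T(n) = O(n^(log_4 11))

For T(n) = 11T(n/4) + O(n^1): log_4(11) = 1.7297. This is Case 1 of the Master Theorem (c < log_b(a), work dominated by leaves), giving O(n^(log_4 11)).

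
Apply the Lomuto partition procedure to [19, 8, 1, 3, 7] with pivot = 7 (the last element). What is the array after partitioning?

Lomuto partition with pivot = 7:

Initial array: [19, 8, 1, 3, 7]

arr[0]=19 > 7: no swap
arr[1]=8 > 7: no swap
arr[2]=1 <= 7: swap with position 0, array becomes [1, 8, 19, 3, 7]
arr[3]=3 <= 7: swap with position 1, array becomes [1, 3, 19, 8, 7]

Place pivot at position 2: [1, 3, 7, 8, 19]
Pivot position: 2

After partitioning with pivot 7, the array becomes [1, 3, 7, 8, 19]. The pivot is placed at index 2. All elements to the left of the pivot are <= 7, and all elements to the right are > 7.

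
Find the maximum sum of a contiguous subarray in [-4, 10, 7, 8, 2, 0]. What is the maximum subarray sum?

Using Kadane's algorithm on [-4, 10, 7, 8, 2, 0]:

Scanning through the array:
Position 1 (value 10): max_ending_here = 10, max_so_far = 10
Position 2 (value 7): max_ending_here = 17, max_so_far = 17
Position 3 (value 8): max_ending_here = 25, max_so_far = 25
Position 4 (value 2): max_ending_here = 27, max_so_far = 27
Position 5 (value 0): max_ending_here = 27, max_so_far = 27

Maximum subarray: [10, 7, 8, 2]
Maximum sum: 27

The maximum subarray is [10, 7, 8, 2] with sum 27. This subarray runs from index 1 to index 4.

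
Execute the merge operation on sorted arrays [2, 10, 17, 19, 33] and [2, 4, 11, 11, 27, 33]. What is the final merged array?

Merging process:

Compare 2 vs 2: take 2 from left. Merged: [2]
Compare 10 vs 2: take 2 from right. Merged: [2, 2]
Compare 10 vs 4: take 4 from right. Merged: [2, 2, 4]
Compare 10 vs 11: take 10 from left. Merged: [2, 2, 4, 10]
Compare 17 vs 11: take 11 from right. Merged: [2, 2, 4, 10, 11]
Compare 17 vs 11: take 11 from right. Merged: [2, 2, 4, 10, 11, 11]
Compare 17 vs 27: take 17 from left. Merged: [2, 2, 4, 10, 11, 11, 17]
Compare 19 vs 27: take 19 from left. Merged: [2, 2, 4, 10, 11, 11, 17, 19]
Compare 33 vs 27: take 27 from right. Merged: [2, 2, 4, 10, 11, 11, 17, 19, 27]
Compare 33 vs 33: take 33 from left. Merged: [2, 2, 4, 10, 11, 11, 17, 19, 27, 33]
Append remaining from right: [33]. Merged: [2, 2, 4, 10, 11, 11, 17, 19, 27, 33, 33]

Final merged array: [2, 2, 4, 10, 11, 11, 17, 19, 27, 33, 33]
Total comparisons: 10

The merged array is [2, 2, 4, 10, 11, 11, 17, 19, 27, 33, 33], requiring 10 comparisons. The merge step runs in O(n) time where n is the total number of elements.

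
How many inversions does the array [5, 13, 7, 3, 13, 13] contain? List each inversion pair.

Finding inversions in [5, 13, 7, 3, 13, 13]:

(0, 3): arr[0]=5 > arr[3]=3
(1, 2): arr[1]=13 > arr[2]=7
(1, 3): arr[1]=13 > arr[3]=3
(2, 3): arr[2]=7 > arr[3]=3

Total inversions: 4

The array has 4 inversion(s): (0,3), (1,2), (1,3), (2,3). Each pair (i,j) satisfies i < j and arr[i] > arr[j].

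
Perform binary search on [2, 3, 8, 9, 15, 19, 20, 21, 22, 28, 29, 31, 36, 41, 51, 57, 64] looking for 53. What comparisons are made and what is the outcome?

Binary search for 53 in [2, 3, 8, 9, 15, 19, 20, 21, 22, 28, 29, 31, 36, 41, 51, 57, 64]:

lo=0, hi=16, mid=8, arr[mid]=22 -> 22 < 53, search right half
lo=9, hi=16, mid=12, arr[mid]=36 -> 36 < 53, search right half
lo=13, hi=16, mid=14, arr[mid]=51 -> 51 < 53, search right half
lo=15, hi=16, mid=15, arr[mid]=57 -> 57 > 53, search left half
lo=15 > hi=14, target 53 not found

Binary search determines that 53 is not in the array after 4 comparisons. The search space was exhausted without finding the target.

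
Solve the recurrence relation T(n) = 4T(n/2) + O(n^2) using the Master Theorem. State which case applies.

Master Theorem for T(n) = 4T(n/2) + O(n^2):

a = 4, b = 2, c = 2
log_b(a) = log_2(4) = 2.0000

Case 2: c = 2 = log_2(4) = 2.0000
T(n) = O(n^2 log n) = O(n^2 log n)

For T(n) = 4T(n/2) + O(n^2): log_2(4) = 2.0000. This is Case 2 of the Master Theorem (c = log_b(a), equal work at all levels), giving O(n^2 log n).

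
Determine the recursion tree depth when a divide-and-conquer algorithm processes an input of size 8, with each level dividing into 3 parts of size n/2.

For divide and conquer with division factor 2:

Problem sizes at each level:
Level 0: 8
Level 1: 4
Level 2: 2
Level 3: 1

The root is level 0 and the size-1 base case is level 3 (the tree spans levels 0 through 3, i.e. 4 levels counting the root), so the depth is the number of divisions: log_2(8) = 3

The recursion tree depth is log_2(8) = 3. At each level, the problem size is divided by 2, so it takes 3 divisions to reduce to a base case of size 1. The algorithm makes 3 recursive calls at each level.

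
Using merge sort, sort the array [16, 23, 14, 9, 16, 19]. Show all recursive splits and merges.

Merge sort trace:

Split: [16, 23, 14, 9, 16, 19] -> [16, 23, 14] and [9, 16, 19]
  Split: [16, 23, 14] -> [16] and [23, 14]
    Split: [23, 14] -> [23] and [14]
    Merge: [23] + [14] -> [14, 23]
  Merge: [16] + [14, 23] -> [14, 16, 23]
  Split: [9, 16, 19] -> [9] and [16, 19]
    Split: [16, 19] -> [16] and [19]
    Merge: [16] + [19] -> [16, 19]
  Merge: [9] + [16, 19] -> [9, 16, 19]
Merge: [14, 16, 23] + [9, 16, 19] -> [9, 14, 16, 16, 19, 23]

Final sorted array: [9, 14, 16, 16, 19, 23]

The merge sort proceeds by recursively splitting the array and merging sorted halves.
After all merges, the sorted array is [9, 14, 16, 16, 19, 23].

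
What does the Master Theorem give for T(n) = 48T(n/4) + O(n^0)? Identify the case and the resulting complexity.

Master Theorem for T(n) = 48T(n/4) + O(n^0):

a = 48, b = 4, c = 0
log_b(a) = log_4(48) = 2.7925

Case 1: c = 0 < log_4(48) = 2.7925
T(n) = O(n^(log_4 48))

For T(n) = 48T(n/4) + O(n^0): log_4(48) = 2.7925. This is Case 1 of the Master Theorem (c < log_b(a), work dominated by leaves), giving O(n^(log_4 48)).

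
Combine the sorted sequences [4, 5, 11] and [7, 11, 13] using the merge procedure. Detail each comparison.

Merging process:

Compare 4 vs 7: take 4 from left. Merged: [4]
Compare 5 vs 7: take 5 from left. Merged: [4, 5]
Compare 11 vs 7: take 7 from right. Merged: [4, 5, 7]
Compare 11 vs 11: take 11 from left. Merged: [4, 5, 7, 11]
Append remaining from right: [11, 13]. Merged: [4, 5, 7, 11, 11, 13]

Final merged array: [4, 5, 7, 11, 11, 13]
Total comparisons: 4

The merged array is [4, 5, 7, 11, 11, 13], requiring 4 comparisons. The merge step runs in O(n) time where n is the total number of elements.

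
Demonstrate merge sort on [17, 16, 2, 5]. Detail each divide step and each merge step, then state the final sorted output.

Merge sort trace:

Split: [17, 16, 2, 5] -> [17, 16] and [2, 5]
  Split: [17, 16] -> [17] and [16]
  Merge: [17] + [16] -> [16, 17]
  Split: [2, 5] -> [2] and [5]
  Merge: [2] + [5] -> [2, 5]
Merge: [16, 17] + [2, 5] -> [2, 5, 16, 17]

Final sorted array: [2, 5, 16, 17]

The merge sort proceeds by recursively splitting the array and merging sorted halves.
After all merges, the sorted array is [2, 5, 16, 17].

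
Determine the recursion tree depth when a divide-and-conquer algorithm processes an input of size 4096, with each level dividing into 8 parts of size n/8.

For divide and conquer with division factor 8:

Problem sizes at each level:
Level 0: 4096
Level 1: 512
Level 2: 64
Level 3: 8
Level 4: 1

The root is level 0 and the size-1 base case is level 4 (the tree spans levels 0 through 4, i.e. 5 levels counting the root), so the depth is the number of divisions: log_8(4096) = 4

The recursion tree depth is log_8(4096) = 4. At each level, the problem size is divided by 8, so it takes 4 divisions to reduce to a base case of size 1. The algorithm makes 8 recursive calls at each level.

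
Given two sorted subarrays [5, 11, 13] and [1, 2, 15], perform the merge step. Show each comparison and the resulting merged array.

Merging process:

Compare 5 vs 1: take 1 from right. Merged: [1]
Compare 5 vs 2: take 2 from right. Merged: [1, 2]
Compare 5 vs 15: take 5 from left. Merged: [1, 2, 5]
Compare 11 vs 15: take 11 from left. Merged: [1, 2, 5, 11]
Compare 13 vs 15: take 13 from left. Merged: [1, 2, 5, 11, 13]
Append remaining from right: [15]. Merged: [1, 2, 5, 11, 13, 15]

Final merged array: [1, 2, 5, 11, 13, 15]
Total comparisons: 5

The merged array is [1, 2, 5, 11, 13, 15], requiring 5 comparisons. The merge step runs in O(n) time where n is the total number of elements.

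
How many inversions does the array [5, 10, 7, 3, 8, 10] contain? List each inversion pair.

Finding inversions in [5, 10, 7, 3, 8, 10]:

(0, 3): arr[0]=5 > arr[3]=3
(1, 2): arr[1]=10 > arr[2]=7
(1, 3): arr[1]=10 > arr[3]=3
(1, 4): arr[1]=10 > arr[4]=8
(2, 3): arr[2]=7 > arr[3]=3

Total inversions: 5

The array has 5 inversion(s): (0,3), (1,2), (1,3), (1,4), (2,3). Each pair (i,j) satisfies i < j and arr[i] > arr[j].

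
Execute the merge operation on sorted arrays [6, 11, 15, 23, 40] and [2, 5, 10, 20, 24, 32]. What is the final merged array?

Merging process:

Compare 6 vs 2: take 2 from right. Merged: [2]
Compare 6 vs 5: take 5 from right. Merged: [2, 5]
Compare 6 vs 10: take 6 from left. Merged: [2, 5, 6]
Compare 11 vs 10: take 10 from right. Merged: [2, 5, 6, 10]
Compare 11 vs 20: take 11 from left. Merged: [2, 5, 6, 10, 11]
Compare 15 vs 20: take 15 from left. Merged: [2, 5, 6, 10, 11, 15]
Compare 23 vs 20: take 20 from right. Merged: [2, 5, 6, 10, 11, 15, 20]
Compare 23 vs 24: take 23 from left. Merged: [2, 5, 6, 10, 11, 15, 20, 23]
Compare 40 vs 24: take 24 from right. Merged: [2, 5, 6, 10, 11, 15, 20, 23, 24]
Compare 40 vs 32: take 32 from right. Merged: [2, 5, 6, 10, 11, 15, 20, 23, 24, 32]
Append remaining from left: [40]. Merged: [2, 5, 6, 10, 11, 15, 20, 23, 24, 32, 40]

Final merged array: [2, 5, 6, 10, 11, 15, 20, 23, 24, 32, 40]
Total comparisons: 10

The merged array is [2, 5, 6, 10, 11, 15, 20, 23, 24, 32, 40], requiring 10 comparisons. The merge step runs in O(n) time where n is the total number of elements.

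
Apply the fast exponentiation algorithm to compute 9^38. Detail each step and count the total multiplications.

Computing 9^38 by squaring (build up from 9^1; each line after the first costs one multiplication):

9^1 = 9
9^2 = (9^1)^2 = 9^2 = 81
9^4 = (9^2)^2 = 81^2 = 6561
9^8 = (9^4)^2 = 6561^2 = 43046721
9^9 = 9 * 9^8 = 9 * 43046721 = 387420489
9^18 = (9^9)^2 = 387420489^2 = 150094635296999121
9^19 = 9 * 9^18 = 9 * 150094635296999121 = 1350851717672992089
9^38 = (9^19)^2 = 1350851717672992089^2 = 1824800363140073127359051977856583921

Result: 1824800363140073127359051977856583921
Multiplications needed: 7 (7 lines after 9^1)

9^38 = 1824800363140073127359051977856583921. Using exponentiation by squaring, this requires 7 multiplications. The key idea: if the exponent is even, square the half-power; if odd, multiply by the base once.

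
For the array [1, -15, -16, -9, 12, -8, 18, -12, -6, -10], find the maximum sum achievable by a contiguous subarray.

Using Kadane's algorithm on [1, -15, -16, -9, 12, -8, 18, -12, -6, -10]:

Scanning through the array:
Position 1 (value -15): max_ending_here = -14, max_so_far = 1
Position 2 (value -16): max_ending_here = -16, max_so_far = 1
Position 3 (value -9): max_ending_here = -9, max_so_far = 1
Position 4 (value 12): max_ending_here = 12, max_so_far = 12
Position 5 (value -8): max_ending_here = 4, max_so_far = 12
Position 6 (value 18): max_ending_here = 22, max_so_far = 22
Position 7 (value -12): max_ending_here = 10, max_so_far = 22
Position 8 (value -6): max_ending_here = 4, max_so_far = 22
Position 9 (value -10): max_ending_here = -6, max_so_far = 22

Maximum subarray: [12, -8, 18]
Maximum sum: 22

The maximum subarray is [12, -8, 18] with sum 22. This subarray runs from index 4 to index 6.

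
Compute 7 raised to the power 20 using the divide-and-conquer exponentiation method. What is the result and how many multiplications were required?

Computing 7^20 by squaring (build up from 7^1; each line after the first costs one multiplication):

7^1 = 7
7^2 = (7^1)^2 = 7^2 = 49
7^4 = (7^2)^2 = 49^2 = 2401
7^5 = 7 * 7^4 = 7 * 2401 = 16807
7^10 = (7^5)^2 = 16807^2 = 282475249
7^20 = (7^10)^2 = 282475249^2 = 79792266297612001

Result: 79792266297612001
Multiplications needed: 5 (5 lines after 7^1)

7^20 = 79792266297612001. Using exponentiation by squaring, this requires 5 multiplications. The key idea: if the exponent is even, square the half-power; if odd, multiply by the base once.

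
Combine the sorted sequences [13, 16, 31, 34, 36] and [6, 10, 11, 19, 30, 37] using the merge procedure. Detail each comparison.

Merging process:

Compare 13 vs 6: take 6 from right. Merged: [6]
Compare 13 vs 10: take 10 from right. Merged: [6, 10]
Compare 13 vs 11: take 11 from right. Merged: [6, 10, 11]
Compare 13 vs 19: take 13 from left. Merged: [6, 10, 11, 13]
Compare 16 vs 19: take 16 from left. Merged: [6, 10, 11, 13, 16]
Compare 31 vs 19: take 19 from right. Merged: [6, 10, 11, 13, 16, 19]
Compare 31 vs 30: take 30 from right. Merged: [6, 10, 11, 13, 16, 19, 30]
Compare 31 vs 37: take 31 from left. Merged: [6, 10, 11, 13, 16, 19, 30, 31]
Compare 34 vs 37: take 34 from left. Merged: [6, 10, 11, 13, 16, 19, 30, 31, 34]
Compare 36 vs 37: take 36 from left. Merged: [6, 10, 11, 13, 16, 19, 30, 31, 34, 36]
Append remaining from right: [37]. Merged: [6, 10, 11, 13, 16, 19, 30, 31, 34, 36, 37]

Final merged array: [6, 10, 11, 13, 16, 19, 30, 31, 34, 36, 37]
Total comparisons: 10

The merged array is [6, 10, 11, 13, 16, 19, 30, 31, 34, 36, 37], requiring 10 comparisons. The merge step runs in O(n) time where n is the total number of elements.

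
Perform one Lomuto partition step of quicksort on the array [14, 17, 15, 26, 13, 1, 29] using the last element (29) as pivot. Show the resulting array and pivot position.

Lomuto partition with pivot = 29:

Initial array: [14, 17, 15, 26, 13, 1, 29]

arr[0]=14 <= 29: swap with position 0, array becomes [14, 17, 15, 26, 13, 1, 29]
arr[1]=17 <= 29: swap with position 1, array becomes [14, 17, 15, 26, 13, 1, 29]
arr[2]=15 <= 29: swap with position 2, array becomes [14, 17, 15, 26, 13, 1, 29]
arr[3]=26 <= 29: swap with position 3, array becomes [14, 17, 15, 26, 13, 1, 29]
arr[4]=13 <= 29: swap with position 4, array becomes [14, 17, 15, 26, 13, 1, 29]
arr[5]=1 <= 29: swap with position 5, array becomes [14, 17, 15, 26, 13, 1, 29]

Place pivot at position 6: [14, 17, 15, 26, 13, 1, 29]
Pivot position: 6

After partitioning with pivot 29, the array becomes [14, 17, 15, 26, 13, 1, 29]. The pivot is placed at index 6. All elements to the left of the pivot are <= 29, and all elements to the right are > 29.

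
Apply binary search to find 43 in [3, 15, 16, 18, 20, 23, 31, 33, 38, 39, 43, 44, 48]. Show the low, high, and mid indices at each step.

Binary search for 43 in [3, 15, 16, 18, 20, 23, 31, 33, 38, 39, 43, 44, 48]:

lo=0, hi=12, mid=6, arr[mid]=31 -> 31 < 43, search right half
lo=7, hi=12, mid=9, arr[mid]=39 -> 39 < 43, search right half
lo=10, hi=12, mid=11, arr[mid]=44 -> 44 > 43, search left half
lo=10, hi=10, mid=10, arr[mid]=43 -> Found target at index 10!

Binary search finds 43 at index 10 after 4 comparisons. The search repeatedly halves the search space by comparing with the middle element.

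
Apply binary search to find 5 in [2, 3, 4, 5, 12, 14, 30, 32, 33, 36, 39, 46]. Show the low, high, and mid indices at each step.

Binary search for 5 in [2, 3, 4, 5, 12, 14, 30, 32, 33, 36, 39, 46]:

lo=0, hi=11, mid=5, arr[mid]=14 -> 14 > 5, search left half
lo=0, hi=4, mid=2, arr[mid]=4 -> 4 < 5, search right half
lo=3, hi=4, mid=3, arr[mid]=5 -> Found target at index 3!

Binary search finds 5 at index 3 after 3 comparisons. The search repeatedly halves the search space by comparing with the middle element.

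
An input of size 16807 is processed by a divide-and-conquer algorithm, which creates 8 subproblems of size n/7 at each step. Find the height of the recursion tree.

For divide and conquer with division factor 7:

Problem sizes at each level:
Level 0: 16807
Level 1: 2401
Level 2: 343
Level 3: 49
Level 4: 7
Level 5: 1

The root is level 0 and the size-1 base case is level 5 (the tree spans levels 0 through 5, i.e. 6 levels counting the root), so the depth is the number of divisions: log_7(16807) = 5

The recursion tree depth is log_7(16807) = 5. At each level, the problem size is divided by 7, so it takes 5 divisions to reduce to a base case of size 1. The algorithm makes 8 recursive calls at each level.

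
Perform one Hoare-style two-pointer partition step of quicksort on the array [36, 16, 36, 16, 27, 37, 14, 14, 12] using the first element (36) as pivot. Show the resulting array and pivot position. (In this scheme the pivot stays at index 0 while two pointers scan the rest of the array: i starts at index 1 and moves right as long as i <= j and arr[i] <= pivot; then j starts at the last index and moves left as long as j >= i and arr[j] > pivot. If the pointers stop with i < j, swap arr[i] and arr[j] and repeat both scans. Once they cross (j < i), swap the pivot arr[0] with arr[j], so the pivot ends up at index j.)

Hoare-style two-pointer partition with pivot = 36:

Initial array: [36, 16, 36, 16, 27, 37, 14, 14, 12]

Pointers start at i = 1, j = 8.
i stops at index 5 (arr[5]=37 > 36), j stops at index 8 (arr[8]=12 <= 36): swap arr[5] and arr[8], array becomes [36, 16, 36, 16, 27, 12, 14, 14, 37]
i ends at 8, j ends at 7: the pointers have crossed (j < i), so scanning stops.

Swap pivot arr[0] with arr[7] to place pivot at position 7: [14, 16, 36, 16, 27, 12, 14, 36, 37]
Pivot position: 7

After partitioning with pivot 36, the array becomes [14, 16, 36, 16, 27, 12, 14, 36, 37]. The pivot is placed at index 7. All elements to the left of the pivot are <= 36, and all elements to the right are > 36.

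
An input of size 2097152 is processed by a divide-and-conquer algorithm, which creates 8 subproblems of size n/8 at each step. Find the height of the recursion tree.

For divide and conquer with division factor 8:

Problem sizes at each level:
Level 0: 2097152
Level 1: 262144
Level 2: 32768
Level 3: 4096
Level 4: 512
Level 5: 64
Level 6: 8
Level 7: 1

The root is level 0 and the size-1 base case is level 7 (the tree spans levels 0 through 7, i.e. 8 levels counting the root), so the depth is the number of divisions: log_8(2097152) = 7

The recursion tree depth is log_8(2097152) = 7. At each level, the problem size is divided by 8, so it takes 7 divisions to reduce to a base case of size 1. The algorithm makes 8 recursive calls at each level.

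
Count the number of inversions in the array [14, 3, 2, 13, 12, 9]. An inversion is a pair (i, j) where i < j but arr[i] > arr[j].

Finding inversions in [14, 3, 2, 13, 12, 9]:

(0, 1): arr[0]=14 > arr[1]=3
(0, 2): arr[0]=14 > arr[2]=2
(0, 3): arr[0]=14 > arr[3]=13
(0, 4): arr[0]=14 > arr[4]=12
(0, 5): arr[0]=14 > arr[5]=9
(1, 2): arr[1]=3 > arr[2]=2
(3, 4): arr[3]=13 > arr[4]=12
(3, 5): arr[3]=13 > arr[5]=9
(4, 5): arr[4]=12 > arr[5]=9

Total inversions: 9

The array has 9 inversion(s): (0,1), (0,2), (0,3), (0,4), (0,5), (1,2), (3,4), (3,5), (4,5). Each pair (i,j) satisfies i < j and arr[i] > arr[j].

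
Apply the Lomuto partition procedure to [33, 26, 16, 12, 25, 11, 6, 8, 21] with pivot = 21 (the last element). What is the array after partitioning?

Lomuto partition with pivot = 21:

Initial array: [33, 26, 16, 12, 25, 11, 6, 8, 21]

arr[0]=33 > 21: no swap
arr[1]=26 > 21: no swap
arr[2]=16 <= 21: swap with position 0, array becomes [16, 26, 33, 12, 25, 11, 6, 8, 21]
arr[3]=12 <= 21: swap with position 1, array becomes [16, 12, 33, 26, 25, 11, 6, 8, 21]
arr[4]=25 > 21: no swap
arr[5]=11 <= 21: swap with position 2, array becomes [16, 12, 11, 26, 25, 33, 6, 8, 21]
arr[6]=6 <= 21: swap with position 3, array becomes [16, 12, 11, 6, 25, 33, 26, 8, 21]
arr[7]=8 <= 21: swap with position 4, array becomes [16, 12, 11, 6, 8, 33, 26, 25, 21]

Place pivot at position 5: [16, 12, 11, 6, 8, 21, 26, 25, 33]
Pivot position: 5

After partitioning with pivot 21, the array becomes [16, 12, 11, 6, 8, 21, 26, 25, 33]. The pivot is placed at index 5. All elements to the left of the pivot are <= 21, and all elements to the right are > 21.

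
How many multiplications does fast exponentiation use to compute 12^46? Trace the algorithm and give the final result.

Computing 12^46 by squaring (build up from 12^1; each line after the first costs one multiplication):

12^1 = 12
12^2 = (12^1)^2 = 12^2 = 144
12^4 = (12^2)^2 = 144^2 = 20736
12^5 = 12 * 12^4 = 12 * 20736 = 248832
12^10 = (12^5)^2 = 248832^2 = 61917364224
12^11 = 12 * 12^10 = 12 * 61917364224 = 743008370688
12^22 = (12^11)^2 = 743008370688^2 = 552061438912436417593344
12^23 = 12 * 12^22 = 12 * 552061438912436417593344 = 6624737266949237011120128
12^46 = (12^23)^2 = 6624737266949237011120128^2 = 43887143856106046360568987631860370008329246736384

Result: 43887143856106046360568987631860370008329246736384
Multiplications needed: 8 (8 lines after 12^1)

12^46 = 43887143856106046360568987631860370008329246736384. Using exponentiation by squaring, this requires 8 multiplications. The key idea: if the exponent is even, square the half-power; if odd, multiply by the base once.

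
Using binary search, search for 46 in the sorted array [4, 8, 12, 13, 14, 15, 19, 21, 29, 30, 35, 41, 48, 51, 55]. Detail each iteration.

Binary search for 46 in [4, 8, 12, 13, 14, 15, 19, 21, 29, 30, 35, 41, 48, 51, 55]:

lo=0, hi=14, mid=7, arr[mid]=21 -> 21 < 46, search right half
lo=8, hi=14, mid=11, arr[mid]=41 -> 41 < 46, search right half
lo=12, hi=14, mid=13, arr[mid]=51 -> 51 > 46, search left half
lo=12, hi=12, mid=12, arr[mid]=48 -> 48 > 46, search left half
lo=12 > hi=11, target 46 not found

Binary search determines that 46 is not in the array after 4 comparisons. The search space was exhausted without finding the target.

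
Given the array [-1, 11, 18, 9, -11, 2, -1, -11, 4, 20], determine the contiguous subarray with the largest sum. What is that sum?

Using Kadane's algorithm on [-1, 11, 18, 9, -11, 2, -1, -11, 4, 20]:

Scanning through the array:
Position 1 (value 11): max_ending_here = 11, max_so_far = 11
Position 2 (value 18): max_ending_here = 29, max_so_far = 29
Position 3 (value 9): max_ending_here = 38, max_so_far = 38
Position 4 (value -11): max_ending_here = 27, max_so_far = 38
Position 5 (value 2): max_ending_here = 29, max_so_far = 38
Position 6 (value -1): max_ending_here = 28, max_so_far = 38
Position 7 (value -11): max_ending_here = 17, max_so_far = 38
Position 8 (value 4): max_ending_here = 21, max_so_far = 38
Position 9 (value 20): max_ending_here = 41, max_so_far = 41

Maximum subarray: [11, 18, 9, -11, 2, -1, -11, 4, 20]
Maximum sum: 41

The maximum subarray is [11, 18, 9, -11, 2, -1, -11, 4, 20] with sum 41. This subarray runs from index 1 to index 9.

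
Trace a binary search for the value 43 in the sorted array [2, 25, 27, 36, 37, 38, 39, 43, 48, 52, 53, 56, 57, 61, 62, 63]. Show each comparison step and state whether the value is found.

Binary search for 43 in [2, 25, 27, 36, 37, 38, 39, 43, 48, 52, 53, 56, 57, 61, 62, 63]:

lo=0, hi=15, mid=7, arr[mid]=43 -> Found target at index 7!

Binary search finds 43 at index 7 after 1 comparisons. The search repeatedly halves the search space by comparing with the middle element.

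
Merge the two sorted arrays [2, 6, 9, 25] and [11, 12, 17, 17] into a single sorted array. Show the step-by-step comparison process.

Merging process:

Compare 2 vs 11: take 2 from left. Merged: [2]
Compare 6 vs 11: take 6 from left. Merged: [2, 6]
Compare 9 vs 11: take 9 from left. Merged: [2, 6, 9]
Compare 25 vs 11: take 11 from right. Merged: [2, 6, 9, 11]
Compare 25 vs 12: take 12 from right. Merged: [2, 6, 9, 11, 12]
Compare 25 vs 17: take 17 from right. Merged: [2, 6, 9, 11, 12, 17]
Compare 25 vs 17: take 17 from right. Merged: [2, 6, 9, 11, 12, 17, 17]
Append remaining from left: [25]. Merged: [2, 6, 9, 11, 12, 17, 17, 25]

Final merged array: [2, 6, 9, 11, 12, 17, 17, 25]
Total comparisons: 7

The merged array is [2, 6, 9, 11, 12, 17, 17, 25], requiring 7 comparisons. The merge step runs in O(n) time where n is the total number of elements.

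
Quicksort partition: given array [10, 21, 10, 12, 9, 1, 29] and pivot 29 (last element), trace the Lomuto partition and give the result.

Lomuto partition with pivot = 29:

Initial array: [10, 21, 10, 12, 9, 1, 29]

arr[0]=10 <= 29: swap with position 0, array becomes [10, 21, 10, 12, 9, 1, 29]
arr[1]=21 <= 29: swap with position 1, array becomes [10, 21, 10, 12, 9, 1, 29]
arr[2]=10 <= 29: swap with position 2, array becomes [10, 21, 10, 12, 9, 1, 29]
arr[3]=12 <= 29: swap with position 3, array becomes [10, 21, 10, 12, 9, 1, 29]
arr[4]=9 <= 29: swap with position 4, array becomes [10, 21, 10, 12, 9, 1, 29]
arr[5]=1 <= 29: swap with position 5, array becomes [10, 21, 10, 12, 9, 1, 29]

Place pivot at position 6: [10, 21, 10, 12, 9, 1, 29]
Pivot position: 6

After partitioning with pivot 29, the array becomes [10, 21, 10, 12, 9, 1, 29]. The pivot is placed at index 6. All elements to the left of the pivot are <= 29, and all elements to the right are > 29.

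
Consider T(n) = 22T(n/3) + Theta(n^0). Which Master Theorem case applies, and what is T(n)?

Master Theorem for T(n) = 22T(n/3) + O(n^0):

a = 22, b = 3, c = 0
log_b(a) = log_3(22) = 2.8136

Case 1: c = 0 < log_3(22) = 2.8136
T(n) = O(n^(log_3 22))

For T(n) = 22T(n/3) + O(n^0): log_3(22) = 2.8136. This is Case 1 of the Master Theorem (c < log_b(a), work dominated by leaves), giving O(n^(log_3 22)).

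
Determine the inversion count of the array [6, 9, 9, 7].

Finding inversions in [6, 9, 9, 7]:

(1, 3): arr[1]=9 > arr[3]=7
(2, 3): arr[2]=9 > arr[3]=7

Total inversions: 2

The array has 2 inversion(s): (1,3), (2,3). Each pair (i,j) satisfies i < j and arr[i] > arr[j].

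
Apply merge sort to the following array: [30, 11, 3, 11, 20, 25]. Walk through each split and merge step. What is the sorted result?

Merge sort trace:

Split: [30, 11, 3, 11, 20, 25] -> [30, 11, 3] and [11, 20, 25]
  Split: [30, 11, 3] -> [30] and [11, 3]
    Split: [11, 3] -> [11] and [3]
    Merge: [11] + [3] -> [3, 11]
  Merge: [30] + [3, 11] -> [3, 11, 30]
  Split: [11, 20, 25] -> [11] and [20, 25]
    Split: [20, 25] -> [20] and [25]
    Merge: [20] + [25] -> [20, 25]
  Merge: [11] + [20, 25] -> [11, 20, 25]
Merge: [3, 11, 30] + [11, 20, 25] -> [3, 11, 11, 20, 25, 30]

Final sorted array: [3, 11, 11, 20, 25, 30]

The merge sort proceeds by recursively splitting the array and merging sorted halves.
After all merges, the sorted array is [3, 11, 11, 20, 25, 30].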